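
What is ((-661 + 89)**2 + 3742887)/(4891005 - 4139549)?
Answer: 4070071/751456 ≈ 5.4162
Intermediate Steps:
((-661 + 89)**2 + 3742887)/(4891005 - 4139549) = ((-572)**2 + 3742887)/751456 = (327184 + 3742887)*(1/751456) = 4070071*(1/751456) = 4070071/751456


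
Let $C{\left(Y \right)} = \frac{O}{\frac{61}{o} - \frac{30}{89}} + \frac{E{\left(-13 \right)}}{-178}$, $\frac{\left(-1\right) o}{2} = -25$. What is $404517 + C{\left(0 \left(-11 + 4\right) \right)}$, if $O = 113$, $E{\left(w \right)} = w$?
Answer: $\frac{282993376531}{699362} \approx 4.0465 \cdot 10^{5}$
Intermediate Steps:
$o = 50$ ($o = \left(-2\right) \left(-25\right) = 50$)
$C{\left(Y \right)} = \frac{89558377}{699362}$ ($C{\left(Y \right)} = \frac{113}{\frac{61}{50} - \frac{30}{89}} - \frac{13}{-178} = \frac{113}{61 \cdot \frac{1}{50} - \frac{30}{89}} - - \frac{13}{178} = \frac{113}{\frac{61}{50} - \frac{30}{89}} + \frac{13}{178} = \frac{113}{\frac{3929}{4450}} + \frac{13}{178} = 113 \cdot \frac{4450}{3929} + \frac{13}{178} = \frac{502850}{3929} + \frac{13}{178} = \frac{89558377}{699362}$)
$404517 + C{\left(0 \left(-11 + 4\right) \right)} = 404517 + \frac{89558377}{699362} = \frac{282993376531}{699362}$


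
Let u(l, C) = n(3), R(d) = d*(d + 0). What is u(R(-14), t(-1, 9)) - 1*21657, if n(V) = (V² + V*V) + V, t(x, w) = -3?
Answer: -21636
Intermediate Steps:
R(d) = d² (R(d) = d*d = d²)
n(V) = V + 2*V² (n(V) = (V² + V²) + V = 2*V² + V = V + 2*V²)
u(l, C) = 21 (u(l, C) = 3*(1 + 2*3) = 3*(1 + 6) = 3*7 = 21)
u(R(-14), t(-1, 9)) - 1*21657 = 21 - 1*21657 = 21 - 21657 = -21636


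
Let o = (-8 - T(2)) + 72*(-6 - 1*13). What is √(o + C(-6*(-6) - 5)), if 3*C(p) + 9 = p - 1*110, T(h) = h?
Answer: I*√12666/3 ≈ 37.514*I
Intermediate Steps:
C(p) = -119/3 + p/3 (C(p) = -3 + (p - 1*110)/3 = -3 + (p - 110)/3 = -3 + (-110 + p)/3 = -3 + (-110/3 + p/3) = -119/3 + p/3)
o = -1378 (o = (-8 - 1*2) + 72*(-6 - 1*13) = (-8 - 2) + 72*(-6 - 13) = -10 + 72*(-19) = -10 - 1368 = -1378)
√(o + C(-6*(-6) - 5)) = √(-1378 + (-119/3 + (-6*(-6) - 5)/3)) = √(-1378 + (-119/3 + (36 - 5)/3)) = √(-1378 + (-119/3 + (⅓)*31)) = √(-1378 + (-119/3 + 31/3)) = √(-1378 - 88/3) = √(-4222/3) = I*√12666/3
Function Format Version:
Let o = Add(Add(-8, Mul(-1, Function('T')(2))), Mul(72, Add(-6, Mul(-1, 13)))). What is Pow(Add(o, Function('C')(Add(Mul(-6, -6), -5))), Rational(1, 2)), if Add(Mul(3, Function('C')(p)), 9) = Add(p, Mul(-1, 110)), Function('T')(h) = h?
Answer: Mul(Rational(1, 3), I, Pow(12666, Rational(1, 2))) ≈ Mul(37.514, I)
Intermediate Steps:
Function('C')(p) = Add(Rational(-119, 3), Mul(Rational(1, 3), p)) (Function('C')(p) = Add(-3, Mul(Rational(1, 3), Add(p, Mul(-1, 110)))) = Add(-3, Mul(Rational(1, 3), Add(p, -110))) = Add(-3, Mul(Rational(1, 3), Add(-110, p))) = Add(-3, Add(Rational(-110, 3), Mul(Rational(1, 3), p))) = Add(Rational(-119, 3), Mul(Rational(1, 3), p)))
o = -1378 (o = Add(Add(-8, Mul(-1, 2)), Mul(72, Add(-6, Mul(-1, 13)))) = Add(Add(-8, -2), Mul(72, Add(-6, -13))) = Add(-10, Mul(72, -19)) = Add(-10, -1368) = -1378)
Pow(Add(o, Function('C')(Add(Mul(-6, -6), -5))), Rational(1, 2)) = Pow(Add(-1378, Add(Rational(-119, 3), Mul(Rational(1, 3), Add(Mul(-6, -6), -5)))), Rational(1, 2)) = Pow(Add(-1378, Add(Rational(-119, 3), Mul(Rational(1, 3), Add(36, -5)))), Rational(1, 2)) = Pow(Add(-1378, Add(Rational(-119, 3), Mul(Rational(1, 3), 31))), Rational(1, 2)) = Pow(Add(-1378, Add(Rational(-119, 3), Rational(31, 3))), Rational(1, 2)) = Pow(Add(-1378, Rational(-88, 3)), Rational(1, 2)) = Pow(Rational(-4222, 3), Rational(1, 2)) = Mul(Rational(1, 3), I, Pow(12666, Rational(1, 2)))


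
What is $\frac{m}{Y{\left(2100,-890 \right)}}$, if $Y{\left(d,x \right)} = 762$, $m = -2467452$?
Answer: $- \frac{411242}{127} \approx -3238.1$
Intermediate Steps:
$\frac{m}{Y{\left(2100,-890 \right)}} = - \frac{2467452}{762} = \left(-2467452\right) \frac{1}{762} = - \frac{411242}{127}$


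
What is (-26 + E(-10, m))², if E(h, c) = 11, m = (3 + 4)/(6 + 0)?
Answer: 225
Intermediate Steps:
m = 7/6 ≈ 1.1667
(-26 + E(-10, m))² = (-26 + 11)² = (-15)² = 225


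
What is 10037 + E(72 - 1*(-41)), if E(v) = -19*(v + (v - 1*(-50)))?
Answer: 4793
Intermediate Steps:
E(v) = -950 - 38*v (E(v) = -19*(v + (v + 50)) = -19*(v + (50 + v)) = -19*(50 + 2*v) = -950 - 38*v)
10037 + E(72 - 1*(-41)) = 10037 + (-950 - 38*(72 - 1*(-41))) = 10037 + (-950 - 38*(72 + 41)) = 10037 + (-950 - 38*113) = 10037 + (-950 - 4294) = 10037 - 5244 = 4793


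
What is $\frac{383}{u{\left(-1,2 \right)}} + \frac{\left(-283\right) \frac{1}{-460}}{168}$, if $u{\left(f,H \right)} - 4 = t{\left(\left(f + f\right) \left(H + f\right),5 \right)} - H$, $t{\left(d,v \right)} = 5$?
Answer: $\frac{4228603}{77280} \approx 54.718$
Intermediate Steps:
$u{\left(f,H \right)} = 9 - H$ ($u{\left(f,H \right)} = 4 - \left(-5 + H\right) = 9 - H$)
$\frac{383}{u{\left(-1,2 \right)}} + \frac{\left(-283\right) \frac{1}{-460}}{168} = \frac{383}{9 - 2} + \frac{\left(-283\right) \frac{1}{-460}}{168} = \frac{383}{9 - 2} + \left(-283\right) \left(- \frac{1}{460}\right) \frac{1}{168} = \frac{383}{7} + \frac{283}{460} \cdot \frac{1}{168} = 383 \cdot \frac{1}{7} + \frac{283}{77280} = \frac{383}{7} + \frac{283}{77280} = \frac{4228603}{77280}$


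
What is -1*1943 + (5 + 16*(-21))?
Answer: -2274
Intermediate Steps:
-1*1943 + (5 + 16*(-21)) = -1943 + (5 - 336) = -1943 - 331 = -2274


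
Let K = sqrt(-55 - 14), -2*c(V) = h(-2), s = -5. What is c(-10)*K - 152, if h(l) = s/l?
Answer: -152 - 5*I*sqrt(69)/4 ≈ -152.0 - 10.383*I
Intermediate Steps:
h(l) = -5/l
c(V) = -5/4 (c(V) = -(-5)/(2*(-2)) = -(-5)*(-1)/(2*2) = -1/2*5/2 = -5/4)
K = I*sqrt(69) (K = sqrt(-69) = I*sqrt(69) ≈ 8.3066*I)
c(-10)*K - 152 = -5*I*sqrt(69)/4 - 152 = -152 - 5*I*sqrt(69)/4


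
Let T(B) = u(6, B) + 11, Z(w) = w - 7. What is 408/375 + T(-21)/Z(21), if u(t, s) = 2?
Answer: 3529/1750 ≈ 2.0166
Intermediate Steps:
Z(w) = -7 + w
T(B) = 13 (T(B) = 2 + 11 = 13)
408/375 + T(-21)/Z(21) = 408/375 + 13/(-7 + 21) = 408*(1/375) + 13/14 = 136/125 + 13*(1/14) = 136/125 + 13/14 = 3529/1750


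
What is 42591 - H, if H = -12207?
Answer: 54798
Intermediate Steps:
42591 - H = 42591 - 1*(-12207) = 42591 + 12207 = 54798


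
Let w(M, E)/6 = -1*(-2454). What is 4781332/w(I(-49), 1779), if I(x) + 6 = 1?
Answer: 1195333/3681 ≈ 324.73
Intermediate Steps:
I(x) = -5 (I(x) = -6 + 1 = -5)
w(M, E) = 14724 (w(M, E) = 6*(-1*(-2454)) = 6*2454 = 14724)
4781332/w(I(-49), 1779) = 4781332/14724 = 4781332*(1/14724) = 1195333/3681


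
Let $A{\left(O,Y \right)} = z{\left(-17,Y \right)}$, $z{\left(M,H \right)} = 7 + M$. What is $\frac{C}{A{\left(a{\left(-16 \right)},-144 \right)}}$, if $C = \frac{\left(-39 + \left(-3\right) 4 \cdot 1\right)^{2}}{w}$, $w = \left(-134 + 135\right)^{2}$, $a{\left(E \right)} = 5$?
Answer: $- \frac{2601}{10} \approx -260.1$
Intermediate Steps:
$A{\left(O,Y \right)} = -10$ ($A{\left(O,Y \right)} = 7 - 17 = -10$)
$w = 1$ ($w = 1^{2} = 1$)
$C = 2601$ ($C = \frac{\left(-39 + \left(-3\right) 4 \cdot 1\right)^{2}}{1} = \left(-39 - 12\right)^{2} \cdot 1 = \left(-51\right)^{2} \cdot 1 = 2601 \cdot 1 = 2601$)
$\frac{C}{A{\left(a{\left(-16 \right)},-144 \right)}} = \frac{2601}{-10} = 2601 \left(- \frac{1}{10}\right) = - \frac{2601}{10}$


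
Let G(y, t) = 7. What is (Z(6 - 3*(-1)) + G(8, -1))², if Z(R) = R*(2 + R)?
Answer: 11236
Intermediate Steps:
(Z(6 - 3*(-1)) + G(8, -1))² = ((6 - 3*(-1))*(2 + (6 - 3*(-1))) + 7)² = ((6 + 3)*(2 + (6 + 3)) + 7)² = (9*(2 + 9) + 7)² = (9*11 + 7)² = (99 + 7)² = 106² = 11236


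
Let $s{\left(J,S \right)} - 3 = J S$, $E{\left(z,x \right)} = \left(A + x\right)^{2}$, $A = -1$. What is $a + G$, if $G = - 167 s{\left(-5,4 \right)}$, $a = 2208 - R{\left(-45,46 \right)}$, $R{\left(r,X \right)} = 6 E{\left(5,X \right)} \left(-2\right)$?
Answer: $29347$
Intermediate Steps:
$E{\left(z,x \right)} = \left(-1 + x\right)^{2}$
$R{\left(r,X \right)} = - 12 \left(-1 + X\right)^{2}$ ($R{\left(r,X \right)} = 6 \left(-1 + X\right)^{2} \left(-2\right) = - 12 \left(-1 + X\right)^{2}$)
$a = 26508$ ($a = 2208 - - 12 \left(-1 + 46\right)^{2} = 2208 - - 12 \cdot 45^{2} = 2208 - \left(-12\right) 2025 = 2208 - -24300 = 2208 + 24300 = 26508$)
$s{\left(J,S \right)} = 3 + J S$
$G = 2839$ ($G = - 167 \left(3 - 20\right) = \left(-167\right) \left(-17\right) = 2839$)
$a + G = 26508 + 2839 = 29347$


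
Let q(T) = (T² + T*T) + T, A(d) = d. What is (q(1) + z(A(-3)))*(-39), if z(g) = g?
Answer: 0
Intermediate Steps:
q(T) = T + 2*T² (q(T) = (T² + T²) + T = 2*T² + T = T + 2*T²)
(q(1) + z(A(-3)))*(-39) = (1*(1 + 2*1) - 3)*(-39) = (1*(1 + 2) - 3)*(-39) = (1*3 - 3)*(-39) = (3 - 3)*(-39) = 0*(-39) = 0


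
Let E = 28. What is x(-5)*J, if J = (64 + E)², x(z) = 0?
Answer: 0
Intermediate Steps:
J = 8464 (J = (64 + 28)² = 92² = 8464)
x(-5)*J = 0*8464 = 0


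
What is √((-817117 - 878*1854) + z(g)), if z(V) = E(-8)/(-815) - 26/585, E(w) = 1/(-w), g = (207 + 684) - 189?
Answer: I*√233853551229310/9780 ≈ 1563.6*I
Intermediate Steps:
g = 702 (g = 891 - 189 = 702)
E(w) = -1/w
z(V) = -2617/58680 (z(V) = -1/(-8)/(-815) - 26/585 = -1*(-⅛)*(-1/815) - 26*1/585 = (⅛)*(-1/815) - 2/45 = -1/6520 - 2/45 = -2617/58680)
√((-817117 - 878*1854) + z(g)) = √((-817117 - 878*1854) - 2617/58680) = √((-817117 - 1627812) - 2617/58680) = √(-2444929 - 2617/58680) = √(-143468436337/58680) = I*√233853551229310/9780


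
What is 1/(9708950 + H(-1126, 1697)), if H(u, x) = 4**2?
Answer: 1/9708966 ≈ 1.0300e-7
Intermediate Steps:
H(u, x) = 16
1/(9708950 + H(-1126, 1697)) = 1/(9708950 + 16) = 1/9708966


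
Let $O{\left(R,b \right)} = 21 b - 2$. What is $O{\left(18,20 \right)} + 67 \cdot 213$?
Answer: $14689$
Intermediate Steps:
$O{\left(R,b \right)} = -2 + 21 b$
$O{\left(18,20 \right)} + 67 \cdot 213 = \left(-2 + 21 \cdot 20\right) + 67 \cdot 213 = \left(-2 + 420\right) + 14271 = 418 + 14271 = 14689$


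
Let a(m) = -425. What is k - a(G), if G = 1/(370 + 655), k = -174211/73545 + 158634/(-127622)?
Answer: 1977566550989/4692979995 ≈ 421.39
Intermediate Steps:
k = -16949946886/4692979995 (k = -174211*1/73545 + 158634*(-1/127622) = -174211/73545 - 79317/63811 = -16949946886/4692979995 ≈ -3.6118)
G = 1/1025 ≈ 0.00097561
k - a(G) = -16949946886/4692979995 - 1*(-425) = -16949946886/4692979995 + 425 = 1977566550989/4692979995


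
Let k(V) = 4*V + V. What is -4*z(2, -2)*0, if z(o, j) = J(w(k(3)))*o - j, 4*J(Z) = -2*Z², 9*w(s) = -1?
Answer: 0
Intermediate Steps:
k(V) = 5*V
w(s) = -⅑ (w(s) = (⅑)*(-1) = -⅑)
J(Z) = -Z²/2 (J(Z) = (-2*Z²)/4 = -Z²/2)
z(o, j) = -j - o/162 (z(o, j) = (-(-⅑)²/2)*o - j = (-½*1/81)*o - j = -o/162 - j = -j - o/162)
-4*z(2, -2)*0 = -4*(-1*(-2) - 1/162*2)*0 = -4*(2 - 1/81)*0 = -4*161/81*0 = -644/81*0 = 0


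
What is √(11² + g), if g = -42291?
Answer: I*√42170 ≈ 205.35*I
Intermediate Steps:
√(11² + g) = √(11² - 42291) = √(121 - 42291) = √(-42170) = I*√42170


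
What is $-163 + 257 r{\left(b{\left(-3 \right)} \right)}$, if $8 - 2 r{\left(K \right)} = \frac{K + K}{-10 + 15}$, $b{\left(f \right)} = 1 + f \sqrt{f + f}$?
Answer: $\frac{4068}{5} + \frac{771 i \sqrt{6}}{5} \approx 813.6 + 377.71 i$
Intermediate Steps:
$b{\left(f \right)} = 1 + \sqrt{2} f^{\frac{3}{2}}$ ($b{\left(f \right)} = 1 + f \sqrt{2 f} = 1 + f \sqrt{2} \sqrt{f} = 1 + \sqrt{2} f^{\frac{3}{2}}$)
$r{\left(K \right)} = 4 - \frac{K}{5}$ ($r{\left(K \right)} = 4 - \frac{\left(K + K\right) \frac{1}{-10 + 15}}{2} = 4 - \frac{2 K \frac{1}{5}}{2} = 4 - \frac{\frac{2}{5} K}{2} = 4 - \frac{K}{5}$)
$-163 + 257 r{\left(b{\left(-3 \right)} \right)} = -163 + 257 \left(4 - \frac{1 + \sqrt{2} \left(-3\right)^{\frac{3}{2}}}{5}\right) = -163 + 257 \left(4 - \frac{1 + \sqrt{2} \left(- 3 i \sqrt{3}\right)}{5}\right) = -163 + 257 \left(4 - \frac{1 - 3 i \sqrt{6}}{5}\right) = -163 + 257 \left(4 - \left(\frac{1}{5} - \frac{3 i \sqrt{6}}{5}\right)\right) = -163 + 257 \left(\frac{19}{5} + \frac{3 i \sqrt{6}}{5}\right) = -163 + \left(\frac{4883}{5} + \frac{771 i \sqrt{6}}{5}\right) = \frac{4068}{5} + \frac{771 i \sqrt{6}}{5}$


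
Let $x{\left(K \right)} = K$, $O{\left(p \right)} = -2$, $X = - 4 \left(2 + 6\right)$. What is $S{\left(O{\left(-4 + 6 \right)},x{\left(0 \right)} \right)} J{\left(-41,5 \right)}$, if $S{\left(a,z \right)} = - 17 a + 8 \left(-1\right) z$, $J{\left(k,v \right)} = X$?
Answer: $-1088$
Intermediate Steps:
$X = -32$ ($X = \left(-4\right) 8 = -32$)
$J{\left(k,v \right)} = -32$
$S{\left(a,z \right)} = - 17 a - 8 z$
$S{\left(O{\left(-4 + 6 \right)},x{\left(0 \right)} \right)} J{\left(-41,5 \right)} = \left(\left(-17\right) \left(-2\right) - 0\right) \left(-32\right) = \left(34 + 0\right) \left(-32\right) = 34 \left(-32\right) = -1088$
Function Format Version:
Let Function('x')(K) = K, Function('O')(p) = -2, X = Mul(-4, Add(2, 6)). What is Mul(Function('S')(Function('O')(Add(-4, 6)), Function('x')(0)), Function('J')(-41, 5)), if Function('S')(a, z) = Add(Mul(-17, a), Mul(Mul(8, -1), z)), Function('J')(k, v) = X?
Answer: -1088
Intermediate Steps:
X = -32 (X = Mul(-4, 8) = -32)
Function('J')(k, v) = -32
Function('S')(a, z) = Add(Mul(-17, a), Mul(-8, z))
Mul(Function('S')(Function('O')(Add(-4, 6)), Function('x')(0)), Function('J')(-41, 5)) = Mul(Add(Mul(-17, -2), Mul(-8, 0)), -32) = Mul(Add(34, 0), -32) = Mul(34, -32) = -1088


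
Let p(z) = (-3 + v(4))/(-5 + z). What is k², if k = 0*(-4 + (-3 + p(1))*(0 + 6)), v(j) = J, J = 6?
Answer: 0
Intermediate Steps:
v(j) = 6
p(z) = 3/(-5 + z) (p(z) = (-3 + 6)/(-5 + z) = 3/(-5 + z))
k = 0 (k = 0*(-4 + (-3 + 3/(-5 + 1))*(0 + 6)) = 0*(-4 + (-3 + 3/(-4))*6) = 0*(-4 + (-3 + 3*(-¼))*6) = 0*(-4 + (-3 - ¾)*6) = 0*(-4 - 15/4*6) = 0*(-4 - 45/2) = 0*(-53/2) = 0)
k² = 0² = 0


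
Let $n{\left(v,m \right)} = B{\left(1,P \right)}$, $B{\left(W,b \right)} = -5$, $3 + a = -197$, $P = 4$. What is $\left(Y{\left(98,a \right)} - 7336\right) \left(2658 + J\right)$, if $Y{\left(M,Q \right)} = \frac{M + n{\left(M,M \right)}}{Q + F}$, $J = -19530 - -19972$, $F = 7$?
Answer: $- \frac{4389417100}{193} \approx -2.2743 \cdot 10^{7}$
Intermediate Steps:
$a = -200$ ($a = -3 - 197 = -200$)
$n{\left(v,m \right)} = -5$
$J = 442$ ($J = -19530 + 19972 = 442$)
$Y{\left(M,Q \right)} = \frac{-5 + M}{7 + Q}$ ($Y{\left(M,Q \right)} = \frac{M - 5}{Q + 7} = \frac{-5 + M}{7 + Q}$)
$\left(Y{\left(98,a \right)} - 7336\right) \left(2658 + J\right) = \left(\frac{-5 + 98}{7 - 200} - 7336\right) \left(2658 + 442\right) = \left(\frac{1}{-193} \cdot 93 - 7336\right) 3100 = \left(\left(- \frac{1}{193}\right) 93 - 7336\right) 3100 = \left(- \frac{93}{193} - 7336\right) 3100 = \left(- \frac{1415941}{193}\right) 3100 = - \frac{4389417100}{193}$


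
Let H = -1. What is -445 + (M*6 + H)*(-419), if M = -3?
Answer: 7516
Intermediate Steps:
-445 + (M*6 + H)*(-419) = -445 + (-3*6 - 1)*(-419) = -445 + (-18 - 1)*(-419) = -445 - 19*(-419) = -445 + 7961 = 7516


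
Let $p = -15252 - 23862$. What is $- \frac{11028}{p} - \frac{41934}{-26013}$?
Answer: $\frac{3691720}{1949181} \approx 1.894$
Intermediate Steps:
$p = -39114$
$- \frac{11028}{p} - \frac{41934}{-26013} = - \frac{11028}{-39114} - \frac{41934}{-26013} = \left(-11028\right) \left(- \frac{1}{39114}\right) - - \frac{482}{299} = \frac{1838}{6519} + \frac{482}{299} = \frac{3691720}{1949181}$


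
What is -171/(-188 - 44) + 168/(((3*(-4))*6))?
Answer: -1111/696 ≈ -1.5963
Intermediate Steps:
-171/(-188 - 44) + 168/(((3*(-4))*6)) = -171/(-232) + 168/((-12*6)) = -171*(-1/232) + 168/(-72) = 171/232 + 168*(-1/72) = 171/232 - 7/3 = -1111/696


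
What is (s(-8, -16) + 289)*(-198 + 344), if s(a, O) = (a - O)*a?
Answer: 32850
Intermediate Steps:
s(a, O) = a*(a - O)
(s(-8, -16) + 289)*(-198 + 344) = (-8*(-8 - 1*(-16)) + 289)*(-198 + 344) = (-8*(-8 + 16) + 289)*146 = (-8*8 + 289)*146 = (-64 + 289)*146 = 225*146 = 32850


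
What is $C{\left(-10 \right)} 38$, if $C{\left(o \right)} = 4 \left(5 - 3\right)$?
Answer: $304$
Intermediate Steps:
$C{\left(o \right)} = 8$ ($C{\left(o \right)} = 4 \cdot 2 = 8$)
$C{\left(-10 \right)} 38 = 8 \cdot 38 = 304$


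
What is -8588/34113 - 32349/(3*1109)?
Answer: -377364571/37831317 ≈ -9.9749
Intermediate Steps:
-8588/34113 - 32349/(3*1109) = -8588*1/34113 - 32349/3327 = -8588/34113 - 32349*1/3327 = -8588/34113 - 10783/1109 = -377364571/37831317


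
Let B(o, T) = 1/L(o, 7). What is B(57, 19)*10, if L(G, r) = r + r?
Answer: 5/7 ≈ 0.71429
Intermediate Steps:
L(G, r) = 2*r
B(o, T) = 1/14 (B(o, T) = 1/(2*7) = 1/14)
B(57, 19)*10 = (1/14)*10 = 5/7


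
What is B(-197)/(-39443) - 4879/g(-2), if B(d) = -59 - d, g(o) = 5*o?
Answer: 192441017/394430 ≈ 487.90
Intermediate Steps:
B(-197)/(-39443) - 4879/g(-2) = (-59 - 1*(-197))/(-39443) - 4879/(5*(-2)) = (-59 + 197)*(-1/39443) - 4879/(-10) = 138*(-1/39443) - 4879*(-⅒) = -138/39443 + 4879/10 = 192441017/394430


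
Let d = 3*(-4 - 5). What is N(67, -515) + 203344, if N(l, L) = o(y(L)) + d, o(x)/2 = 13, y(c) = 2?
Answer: 203343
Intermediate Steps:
d = -27 (d = 3*(-9) = -27)
o(x) = 26 (o(x) = 2*13 = 26)
N(l, L) = -1 (N(l, L) = 26 - 27 = -1)
N(67, -515) + 203344 = -1 + 203344 = 203343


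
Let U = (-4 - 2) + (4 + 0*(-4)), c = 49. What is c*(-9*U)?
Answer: 882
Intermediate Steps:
U = -2 (U = -6 + (4 + 0) = -6 + 4 = -2)
c*(-9*U) = 49*(-9*(-2)) = 49*18 = 882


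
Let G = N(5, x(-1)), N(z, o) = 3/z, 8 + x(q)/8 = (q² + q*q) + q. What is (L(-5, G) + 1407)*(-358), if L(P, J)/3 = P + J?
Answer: -2494902/5 ≈ -4.9898e+5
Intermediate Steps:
x(q) = -64 + 8*q + 16*q² (x(q) = -64 + 8*((q² + q*q) + q) = -64 + 8*((q² + q²) + q) = -64 + 8*(2*q² + q) = -64 + 8*(q + 2*q²) = -64 + (8*q + 16*q²) = -64 + 8*q + 16*q²)
G = ⅗ (G = 3/5 = 3*(⅕) = ⅗ ≈ 0.60000)
L(P, J) = 3*J + 3*P (L(P, J) = 3*(P + J) = 3*(J + P) = 3*J + 3*P)
(L(-5, G) + 1407)*(-358) = ((3*(⅗) + 3*(-5)) + 1407)*(-358) = ((9/5 - 15) + 1407)*(-358) = (-66/5 + 1407)*(-358) = (6969/5)*(-358) = -2494902/5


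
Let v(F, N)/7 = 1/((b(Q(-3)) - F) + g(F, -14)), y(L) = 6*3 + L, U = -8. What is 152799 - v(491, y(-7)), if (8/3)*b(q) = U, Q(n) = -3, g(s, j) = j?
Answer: 77621899/508 ≈ 1.5280e+5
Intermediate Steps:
y(L) = 18 + L
b(q) = -3 (b(q) = (3/8)*(-8) = -3)
v(F, N) = 7/(-17 - F) (v(F, N) = 7/((-3 - F) - 14) = 7/(-17 - F))
152799 - v(491, y(-7)) = 152799 - (-7)/(17 + 491) = 152799 - (-7)/508 = 152799 - 1*(-7/508) = 152799 + 7/508 = 77621899/508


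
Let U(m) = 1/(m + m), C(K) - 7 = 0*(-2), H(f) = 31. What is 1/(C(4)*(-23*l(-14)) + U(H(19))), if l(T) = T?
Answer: 62/139749 ≈ 0.00044365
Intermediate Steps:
C(K) = 7 (C(K) = 7 + 0*(-2) = 7 + 0 = 7)
U(m) = 1/(2*m)
1/(C(4)*(-23*l(-14)) + U(H(19))) = 1/(7*(-23*(-14)) + (½)/31) = 1/(7*322 + (½)*(1/31)) = 1/(2254 + 1/62) = 1/(139749/62) = 62/139749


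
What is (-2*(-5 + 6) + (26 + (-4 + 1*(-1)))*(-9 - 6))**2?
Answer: 100489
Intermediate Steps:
(-2*(-5 + 6) + (26 + (-4 + 1*(-1)))*(-9 - 6))**2 = (-2*1 + (26 + (-4 - 1))*(-15))**2 = (-2 + (26 - 5)*(-15))**2 = (-2 + 21*(-15))**2 = (-2 - 315)**2 = (-317)**2 = 100489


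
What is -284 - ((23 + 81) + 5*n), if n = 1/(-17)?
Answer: -6591/17 ≈ -387.71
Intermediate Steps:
n = -1/17 ≈ -0.058824
-284 - ((23 + 81) + 5*n) = -284 - ((23 + 81) + 5*(-1/17)) = -284 - (104 - 5/17) = -284 - 1*1763/17 = -284 - 1763/17 = -6591/17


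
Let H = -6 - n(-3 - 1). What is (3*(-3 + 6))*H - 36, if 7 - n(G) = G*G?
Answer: -9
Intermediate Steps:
n(G) = 7 - G**2 (n(G) = 7 - G*G = 7 - G**2)
H = 3 (H = -6 - (7 - (-3 - 1)**2) = -6 - (7 - 1*(-4)**2) = -6 - (7 - 1*16) = -6 - (7 - 16) = -6 - 1*(-9) = -6 + 9 = 3)
(3*(-3 + 6))*H - 36 = (3*(-3 + 6))*3 - 36 = (3*3)*3 - 36 = 9*3 - 36 = 27 - 36 = -9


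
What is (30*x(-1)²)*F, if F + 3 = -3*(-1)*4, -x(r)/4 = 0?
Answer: 0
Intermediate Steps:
x(r) = 0 (x(r) = -4*0 = 0)
F = 9 (F = -3 - 3*(-1)*4 = -3 + 3*4 = -3 + 12 = 9)
(30*x(-1)²)*F = (30*0²)*9 = (30*0)*9 = 0*9 = 0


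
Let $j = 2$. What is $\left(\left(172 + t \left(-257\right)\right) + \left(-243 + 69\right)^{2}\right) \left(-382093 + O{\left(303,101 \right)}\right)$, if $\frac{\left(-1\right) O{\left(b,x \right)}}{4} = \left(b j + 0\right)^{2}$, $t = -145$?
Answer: $-125339268381$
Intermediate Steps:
$O{\left(b,x \right)} = - 16 b^{2}$ ($O{\left(b,x \right)} = - 4 \left(b 2 + 0\right)^{2} = - 4 \left(2 b + 0\right)^{2} = - 4 \left(2 b\right)^{2} = - 4 \cdot 4 b^{2} = - 16 b^{2}$)
$\left(\left(172 + t \left(-257\right)\right) + \left(-243 + 69\right)^{2}\right) \left(-382093 + O{\left(303,101 \right)}\right) = \left(\left(172 - -37265\right) + \left(-243 + 69\right)^{2}\right) \left(-382093 - 16 \cdot 303^{2}\right) = \left(\left(172 + 37265\right) + \left(-174\right)^{2}\right) \left(-382093 - 1468944\right) = \left(37437 + 30276\right) \left(-382093 - 1468944\right) = 67713 \left(-1851037\right) = -125339268381$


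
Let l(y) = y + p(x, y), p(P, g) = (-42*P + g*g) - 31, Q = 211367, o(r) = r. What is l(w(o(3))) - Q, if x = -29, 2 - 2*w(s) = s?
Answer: -840721/4 ≈ -2.1018e+5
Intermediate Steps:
w(s) = 1 - s/2
p(P, g) = -31 + g² - 42*P (p(P, g) = (-42*P + g²) - 31 = (g² - 42*P) - 31 = -31 + g² - 42*P)
l(y) = 1187 + y + y² (l(y) = y + (-31 + y² - 42*(-29)) = y + (-31 + y² + 1218) = y + (1187 + y²) = 1187 + y + y²)
l(w(o(3))) - Q = (1187 + (1 - ½*3) + (1 - ½*3)²) - 1*211367 = (1187 + (1 - 3/2) + (1 - 3/2)²) - 211367 = (1187 - ½ + (-½)²) - 211367 = (1187 - ½ + ¼) - 211367 = 4747/4 - 211367 = -840721/4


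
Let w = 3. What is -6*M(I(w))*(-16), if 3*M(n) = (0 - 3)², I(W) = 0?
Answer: 288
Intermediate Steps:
M(n) = 3 (M(n) = (0 - 3)²/3 = (⅓)*(-3)² = (⅓)*9 = 3)
-6*M(I(w))*(-16) = -6*3*(-16) = -18*(-16) = 288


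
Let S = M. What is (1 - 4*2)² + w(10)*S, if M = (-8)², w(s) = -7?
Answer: -399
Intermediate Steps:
M = 64
S = 64
(1 - 4*2)² + w(10)*S = (1 - 4*2)² - 7*64 = (1 - 8)² - 448 = (-7)² - 448 = 49 - 448 = -399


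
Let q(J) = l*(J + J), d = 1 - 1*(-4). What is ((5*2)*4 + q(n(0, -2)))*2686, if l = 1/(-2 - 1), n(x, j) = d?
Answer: 295460/3 ≈ 98487.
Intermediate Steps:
d = 5 (d = 1 + 4 = 5)
n(x, j) = 5
l = -⅓ (l = 1/(-3) = -⅓ ≈ -0.33333)
q(J) = -2*J/3 (q(J) = -(J + J)/3 = -2*J/3)
((5*2)*4 + q(n(0, -2)))*2686 = ((5*2)*4 - ⅔*5)*2686 = (10*4 - 10/3)*2686 = (40 - 10/3)*2686 = (110/3)*2686 = 295460/3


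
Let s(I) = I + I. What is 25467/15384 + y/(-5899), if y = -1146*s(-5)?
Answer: -8690269/30250072 ≈ -0.28728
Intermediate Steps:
s(I) = 2*I
y = 11460 (y = -2292*(-5) = -1146*(-10) = 11460)
25467/15384 + y/(-5899) = 25467/15384 + 11460/(-5899) = 25467*(1/15384) + 11460*(-1/5899) = 8489/5128 - 11460/5899 = -8690269/30250072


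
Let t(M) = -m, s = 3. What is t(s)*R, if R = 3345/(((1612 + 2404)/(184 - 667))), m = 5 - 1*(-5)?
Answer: 8078175/2008 ≈ 4023.0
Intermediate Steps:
m = 10 (m = 5 + 5 = 10)
t(M) = -10 (t(M) = -1*10 = -10)
R = -1615635/4016 (R = 3345/((4016/(-483))) = 3345/((4016*(-1/483))) = 3345/(-4016/483) = 3345*(-483/4016) = -1615635/4016 ≈ -402.30)
t(s)*R = -10*(-1615635/4016) = 8078175/2008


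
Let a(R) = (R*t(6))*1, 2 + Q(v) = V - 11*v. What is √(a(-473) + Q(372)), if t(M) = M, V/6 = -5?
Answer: 59*I*√2 ≈ 83.439*I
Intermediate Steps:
V = -30 (V = 6*(-5) = -30)
Q(v) = -32 - 11*v (Q(v) = -2 + (-30 - 11*v) = -32 - 11*v)
a(R) = 6*R (a(R) = (R*6)*1 = (6*R)*1 = 6*R)
√(a(-473) + Q(372)) = √(6*(-473) + (-32 - 11*372)) = √(-2838 + (-32 - 4092)) = √(-2838 - 4124) = √(-6962) = 59*I*√2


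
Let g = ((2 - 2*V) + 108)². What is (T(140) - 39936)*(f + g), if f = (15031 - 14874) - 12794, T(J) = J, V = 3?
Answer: 72468516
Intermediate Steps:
g = 10816 (g = ((2 - 2*3) + 108)² = ((2 - 6) + 108)² = (-4 + 108)² = 104² = 10816)
f = -12637 (f = 157 - 12794 = -12637)
(T(140) - 39936)*(f + g) = (140 - 39936)*(-12637 + 10816) = -39796*(-1821) = 72468516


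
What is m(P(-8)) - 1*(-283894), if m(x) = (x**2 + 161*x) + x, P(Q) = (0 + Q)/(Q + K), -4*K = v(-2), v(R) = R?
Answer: 63915286/225 ≈ 2.8407e+5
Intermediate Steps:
K = 1/2 (K = -1/4*(-2) = 1/2 ≈ 0.50000)
P(Q) = Q/(1/2 + Q) (P(Q) = (0 + Q)/(Q + 1/2) = Q/(1/2 + Q))
m(x) = x**2 + 162*x
m(P(-8)) - 1*(-283894) = (2*(-8)/(1 + 2*(-8)))*(162 + 2*(-8)/(1 + 2*(-8))) - 1*(-283894) = (2*(-8)/(1 - 16))*(162 + 2*(-8)/(1 - 16)) + 283894 = (2*(-8)/(-15))*(162 + 2*(-8)/(-15)) + 283894 = (2*(-8)*(-1/15))*(162 + 2*(-8)*(-1/15)) + 283894 = 16*(162 + 16/15)/15 + 283894 = (16/15)*(2446/15) + 283894 = 39136/225 + 283894 = 63915286/225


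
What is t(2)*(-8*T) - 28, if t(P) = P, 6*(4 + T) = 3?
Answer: 28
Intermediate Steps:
T = -7/2 (T = -4 + (⅙)*3 = -4 + ½ = -7/2 ≈ -3.5000)
t(2)*(-8*T) - 28 = 2*(-8*(-7/2)) - 28 = 2*28 - 28 = 56 - 28 = 28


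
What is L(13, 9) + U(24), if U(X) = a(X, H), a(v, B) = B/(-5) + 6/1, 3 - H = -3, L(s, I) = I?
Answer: 69/5 ≈ 13.800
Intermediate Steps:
H = 6 (H = 3 - 1*(-3) = 3 + 3 = 6)
a(v, B) = 6 - B/5 (a(v, B) = B*(-⅕) + 6*1 = -B/5 + 6 = 6 - B/5)
U(X) = 24/5 (U(X) = 6 - ⅕*6 = 6 - 6/5 = 24/5)
L(13, 9) + U(24) = 9 + 24/5 = 69/5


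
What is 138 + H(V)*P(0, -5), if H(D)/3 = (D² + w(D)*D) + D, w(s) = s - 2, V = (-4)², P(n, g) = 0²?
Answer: 138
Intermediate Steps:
P(n, g) = 0
V = 16
w(s) = -2 + s
H(D) = 3*D + 3*D² + 3*D*(-2 + D) (H(D) = 3*((D² + (-2 + D)*D) + D) = 3*((D² + D*(-2 + D)) + D) = 3*(D + D² + D*(-2 + D)) = 3*D + 3*D² + 3*D*(-2 + D))
138 + H(V)*P(0, -5) = 138 + (3*16*(-1 + 2*16))*0 = 138 + (3*16*(-1 + 32))*0 = 138 + (3*16*31)*0 = 138 + 1488*0 = 138 + 0 = 138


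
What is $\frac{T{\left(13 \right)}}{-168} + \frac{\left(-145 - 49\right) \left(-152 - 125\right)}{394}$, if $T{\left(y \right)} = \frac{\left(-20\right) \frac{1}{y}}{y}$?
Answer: $\frac{190717147}{1398306} \approx 136.39$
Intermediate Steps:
$T{\left(y \right)} = - \frac{20}{y^{2}}$
$\frac{T{\left(13 \right)}}{-168} + \frac{\left(-145 - 49\right) \left(-152 - 125\right)}{394} = \frac{\left(-20\right) \frac{1}{169}}{-168} + \frac{\left(-145 - 49\right) \left(-152 - 125\right)}{394} = \left(-20\right) \frac{1}{169} \left(- \frac{1}{168}\right) + \left(-194\right) \left(-277\right) \frac{1}{394} = \left(- \frac{20}{169}\right) \left(- \frac{1}{168}\right) + 53738 \cdot \frac{1}{394} = \frac{5}{7098} + \frac{26869}{197} = \frac{190717147}{1398306}$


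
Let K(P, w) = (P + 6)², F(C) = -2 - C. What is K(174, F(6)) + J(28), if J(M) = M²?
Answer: 33184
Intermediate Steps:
K(P, w) = (6 + P)²
K(174, F(6)) + J(28) = (6 + 174)² + 28² = 180² + 784 = 32400 + 784 = 33184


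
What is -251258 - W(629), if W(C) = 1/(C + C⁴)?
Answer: -39329867383799581/156531801510 ≈ -2.5126e+5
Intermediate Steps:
-251258 - W(629) = -251258 - 1/(629 + 629⁴) = -251258 - 1/(629 + 156531800881) = -251258 - 1/156531801510 = -39329867383799581/156531801510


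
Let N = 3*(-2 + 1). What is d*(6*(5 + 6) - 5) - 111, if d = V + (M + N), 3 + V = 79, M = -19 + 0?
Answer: 3183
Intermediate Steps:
N = -3 (N = 3*(-1) = -3)
M = -19
V = 76 (V = -3 + 79 = 76)
d = 54 (d = 76 + (-19 - 3) = 76 - 22 = 54)
d*(6*(5 + 6) - 5) - 111 = 54*(6*(5 + 6) - 5) - 111 = 54*(6*11 - 5) - 111 = 54*(66 - 5) - 111 = 54*61 - 111 = 3294 - 111 = 3183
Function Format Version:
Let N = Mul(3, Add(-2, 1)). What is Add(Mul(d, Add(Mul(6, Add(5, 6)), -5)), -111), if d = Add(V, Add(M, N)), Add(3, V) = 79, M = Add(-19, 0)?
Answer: 3183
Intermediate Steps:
N = -3 (N = Mul(3, -1) = -3)
M = -19
V = 76 (V = Add(-3, 79) = 76)
d = 54 (d = Add(76, Add(-19, -3)) = Add(76, -22) = 54)
Add(Mul(d, Add(Mul(6, Add(5, 6)), -5)), -111) = Add(Mul(54, Add(Mul(6, Add(5, 6)), -5)), -111) = Add(Mul(54, Add(Mul(6, 11), -5)), -111) = Add(Mul(54, Add(66, -5)), -111) = Add(Mul(54, 61), -111) = Add(3294, -111) = 3183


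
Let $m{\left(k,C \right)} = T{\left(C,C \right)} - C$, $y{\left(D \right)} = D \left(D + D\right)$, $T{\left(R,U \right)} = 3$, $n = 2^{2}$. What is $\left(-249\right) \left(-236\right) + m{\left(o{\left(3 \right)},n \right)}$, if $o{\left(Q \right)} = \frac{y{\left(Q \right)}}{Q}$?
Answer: $58763$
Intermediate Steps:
$n = 4$
$y{\left(D \right)} = 2 D^{2}$ ($y{\left(D \right)} = D 2 D = 2 D^{2}$)
$o{\left(Q \right)} = 2 Q$ ($o{\left(Q \right)} = \frac{2 Q^{2}}{Q} = 2 Q$)
$m{\left(k,C \right)} = 3 - C$
$\left(-249\right) \left(-236\right) + m{\left(o{\left(3 \right)},n \right)} = \left(-249\right) \left(-236\right) + \left(3 - 4\right) = 58764 + \left(3 - 4\right) = 58764 - 1 = 58763$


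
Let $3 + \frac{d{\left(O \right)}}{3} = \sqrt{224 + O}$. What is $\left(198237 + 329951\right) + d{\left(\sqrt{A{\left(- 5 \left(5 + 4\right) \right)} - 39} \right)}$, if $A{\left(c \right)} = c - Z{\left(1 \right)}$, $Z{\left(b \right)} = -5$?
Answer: $528179 + 3 \sqrt{224 + i \sqrt{79}} \approx 5.2822 \cdot 10^{5} + 0.89063 i$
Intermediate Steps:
$A{\left(c \right)} = 5 + c$ ($A{\left(c \right)} = c - -5 = c + 5 = 5 + c$)
$d{\left(O \right)} = -9 + 3 \sqrt{224 + O}$
$\left(198237 + 329951\right) + d{\left(\sqrt{A{\left(- 5 \left(5 + 4\right) \right)} - 39} \right)} = \left(198237 + 329951\right) - \left(9 - 3 \sqrt{224 + \sqrt{\left(5 - 5 \left(5 + 4\right)\right) - 39}}\right) = 528188 - \left(9 - 3 \sqrt{224 + \sqrt{\left(5 - 45\right) - 39}}\right) = 528188 - \left(9 - 3 \sqrt{224 + \sqrt{-40 - 39}}\right) = 528188 - \left(9 - 3 \sqrt{224 + \sqrt{-79}}\right) = 528188 - \left(9 - 3 \sqrt{224 + i \sqrt{79}}\right) = 528179 + 3 \sqrt{224 + i \sqrt{79}}$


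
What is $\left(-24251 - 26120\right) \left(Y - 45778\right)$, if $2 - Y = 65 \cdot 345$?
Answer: $3435352571$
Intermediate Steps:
$Y = -22423$ ($Y = 2 - 65 \cdot 345 = 2 - 22425 = -22423$)
$\left(-24251 - 26120\right) \left(Y - 45778\right) = \left(-24251 - 26120\right) \left(-22423 - 45778\right) = \left(-50371\right) \left(-68201\right) = 3435352571$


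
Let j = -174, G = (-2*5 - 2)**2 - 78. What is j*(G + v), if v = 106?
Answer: -29928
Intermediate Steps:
G = 66 (G = (-10 - 2)**2 - 78 = (-12)**2 - 78 = 144 - 78 = 66)
j*(G + v) = -174*(66 + 106) = -174*172 = -29928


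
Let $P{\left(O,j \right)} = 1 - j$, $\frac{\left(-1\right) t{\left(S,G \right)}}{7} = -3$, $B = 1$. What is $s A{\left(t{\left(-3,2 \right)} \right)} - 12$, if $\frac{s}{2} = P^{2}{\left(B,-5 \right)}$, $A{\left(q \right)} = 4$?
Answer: $276$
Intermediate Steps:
$t{\left(S,G \right)} = 21$ ($t{\left(S,G \right)} = \left(-7\right) \left(-3\right) = 21$)
$s = 72$ ($s = 2 \left(1 - -5\right)^{2} = 2 \left(1 + 5\right)^{2} = 2 \cdot 6^{2} = 2 \cdot 36 = 72$)
$s A{\left(t{\left(-3,2 \right)} \right)} - 12 = 72 \cdot 4 - 12 = 288 - 12 = 276$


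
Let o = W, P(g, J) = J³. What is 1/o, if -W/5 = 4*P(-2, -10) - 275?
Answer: 1/21375 ≈ 4.6784e-5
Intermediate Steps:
W = 21375 (W = -5*(4*(-10)³ - 275) = -5*(4*(-1000) - 275) = -5*(-4000 - 275) = -5*(-4275) = 21375)
o = 21375
1/o = 1/21375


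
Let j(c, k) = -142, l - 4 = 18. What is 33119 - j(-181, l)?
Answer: 33261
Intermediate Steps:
l = 22 (l = 4 + 18 = 22)
33119 - j(-181, l) = 33119 - 1*(-142) = 33119 + 142 = 33261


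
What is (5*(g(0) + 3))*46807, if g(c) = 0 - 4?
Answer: -234035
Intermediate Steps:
g(c) = -4
(5*(g(0) + 3))*46807 = (5*(-4 + 3))*46807 = (5*(-1))*46807 = -5*46807 = -234035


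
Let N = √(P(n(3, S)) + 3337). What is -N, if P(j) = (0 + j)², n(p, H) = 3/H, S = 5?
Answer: -√83434/5 ≈ -57.770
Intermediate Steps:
P(j) = j²
N = √83434/5 (N = √((3/5)² + 3337) = √((3*(⅕))² + 3337) = √((⅗)² + 3337) = √(9/25 + 3337) = √(83434/25) = √83434/5 ≈ 57.770)
-N = -√83434/5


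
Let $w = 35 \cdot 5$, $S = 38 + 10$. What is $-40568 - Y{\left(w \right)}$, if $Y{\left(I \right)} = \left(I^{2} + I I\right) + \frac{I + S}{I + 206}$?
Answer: $- \frac{38792881}{381} \approx -1.0182 \cdot 10^{5}$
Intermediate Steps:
$S = 48$
$w = 175$
$Y{\left(I \right)} = 2 I^{2} + \frac{48 + I}{206 + I}$ ($Y{\left(I \right)} = \left(I^{2} + I I\right) + \frac{I + 48}{I + 206} = \left(I^{2} + I^{2}\right) + \frac{48 + I}{206 + I} = 2 I^{2} + \frac{48 + I}{206 + I}$)
$-40568 - Y{\left(w \right)} = -40568 - \frac{48 + 175 + 2 \cdot 175^{3} + 412 \cdot 175^{2}}{206 + 175} = -40568 - \frac{48 + 175 + 2 \cdot 5359375 + 412 \cdot 30625}{381} = -40568 - \frac{48 + 175 + 10718750 + 12617500}{381} = -40568 - \frac{1}{381} \cdot 23336473 = -40568 - \frac{23336473}{381} = - \frac{38792881}{381}$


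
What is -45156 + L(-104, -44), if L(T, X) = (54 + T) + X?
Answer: -45250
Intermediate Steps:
L(T, X) = 54 + T + X
-45156 + L(-104, -44) = -45156 + (54 - 104 - 44) = -45156 - 94 = -45250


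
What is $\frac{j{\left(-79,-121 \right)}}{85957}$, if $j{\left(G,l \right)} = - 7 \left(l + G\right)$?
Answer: $\frac{1400}{85957} \approx 0.016287$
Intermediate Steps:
$j{\left(G,l \right)} = - 7 G - 7 l$ ($j{\left(G,l \right)} = - 7 \left(G + l\right) = - 7 G - 7 l$)
$\frac{j{\left(-79,-121 \right)}}{85957} = \frac{\left(-7\right) \left(-79\right) - -847}{85957} = \left(553 + 847\right) \frac{1}{85957} = 1400 \cdot \frac{1}{85957} = \frac{1400}{85957}$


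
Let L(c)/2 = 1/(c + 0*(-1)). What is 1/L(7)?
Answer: 7/2 ≈ 3.5000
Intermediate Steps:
L(c) = 2/c (L(c) = 2/(c + 0*(-1)) = 2/(c + 0) = 2/c)
1/L(7) = 1/(2/7) = 7/2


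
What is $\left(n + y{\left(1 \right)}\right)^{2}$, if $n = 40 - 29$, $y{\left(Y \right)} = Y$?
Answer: $144$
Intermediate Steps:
$n = 11$ ($n = 40 - 29 = 11$)
$\left(n + y{\left(1 \right)}\right)^{2} = \left(11 + 1\right)^{2} = 12^{2} = 144$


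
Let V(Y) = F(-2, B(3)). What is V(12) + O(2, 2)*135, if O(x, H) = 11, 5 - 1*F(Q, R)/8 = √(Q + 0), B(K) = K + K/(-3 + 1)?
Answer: 1525 - 8*I*√2 ≈ 1525.0 - 11.314*I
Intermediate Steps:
B(K) = K/2 (B(K) = K + K/(-2) = K - K/2 = K/2)
F(Q, R) = 40 - 8*√Q (F(Q, R) = 40 - 8*√(Q + 0) = 40 - 8*√Q)
V(Y) = 40 - 8*I*√2
V(12) + O(2, 2)*135 = (40 - 8*I*√2) + 11*135 = (40 - 8*I*√2) + 1485 = 1525 - 8*I*√2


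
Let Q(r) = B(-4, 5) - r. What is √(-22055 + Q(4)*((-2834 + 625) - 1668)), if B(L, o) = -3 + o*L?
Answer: 8*√1291 ≈ 287.44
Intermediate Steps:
B(L, o) = -3 + L*o
Q(r) = -23 - r (Q(r) = (-3 - 4*5) - r = (-3 - 20) - r = -23 - r)
√(-22055 + Q(4)*((-2834 + 625) - 1668)) = √(-22055 + (-23 - 1*4)*((-2834 + 625) - 1668)) = √(-22055 + (-23 - 4)*(-2209 - 1668)) = √(-22055 - 27*(-3877)) = √(-22055 + 104679) = √82624 = 8*√1291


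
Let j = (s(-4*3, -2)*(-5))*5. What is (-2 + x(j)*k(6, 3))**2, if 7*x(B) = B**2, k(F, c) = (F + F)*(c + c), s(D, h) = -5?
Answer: 1265593500196/49 ≈ 2.5828e+10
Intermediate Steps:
k(F, c) = 4*F*c (k(F, c) = (2*F)*(2*c) = 4*F*c)
j = 125 (j = -5*(-5)*5 = 25*5 = 125)
x(B) = B**2/7
(-2 + x(j)*k(6, 3))**2 = (-2 + ((1/7)*125**2)*(4*6*3))**2 = (-2 + ((1/7)*15625)*72)**2 = (-2 + (15625/7)*72)**2 = (-2 + 1125000/7)**2 = (1124986/7)**2 = 1265593500196/49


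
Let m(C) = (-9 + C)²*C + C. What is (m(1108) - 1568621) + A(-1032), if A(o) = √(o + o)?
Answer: 1336675995 + 4*I*√129 ≈ 1.3367e+9 + 45.431*I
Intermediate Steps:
m(C) = C + C*(-9 + C)² (m(C) = C*(-9 + C)² + C = C + C*(-9 + C)²)
A(o) = √2*√o (A(o) = √(2*o) = √2*√o)
(m(1108) - 1568621) + A(-1032) = (1108*(1 + (-9 + 1108)²) - 1568621) + √2*√(-1032) = (1108*(1 + 1099²) - 1568621) + √2*(2*I*√258) = (1108*(1 + 1207801) - 1568621) + 4*I*√129 = (1108*1207802 - 1568621) + 4*I*√129 = (1338244616 - 1568621) + 4*I*√129 = 1336675995 + 4*I*√129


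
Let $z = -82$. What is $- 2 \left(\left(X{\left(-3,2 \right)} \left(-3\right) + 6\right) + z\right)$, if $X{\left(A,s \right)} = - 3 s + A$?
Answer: $98$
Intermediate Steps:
$X{\left(A,s \right)} = A - 3 s$
$- 2 \left(\left(X{\left(-3,2 \right)} \left(-3\right) + 6\right) + z\right) = - 2 \left(\left(\left(-3 - 6\right) \left(-3\right) + 6\right) - 82\right) = - 2 \left(\left(\left(-9\right) \left(-3\right) + 6\right) - 82\right) = - 2 \left(\left(27 + 6\right) - 82\right) = - 2 \left(33 - 82\right) = \left(-2\right) \left(-49\right) = 98$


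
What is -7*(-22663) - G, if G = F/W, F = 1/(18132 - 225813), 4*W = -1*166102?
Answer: 2736258169040569/17248114731 ≈ 1.5864e+5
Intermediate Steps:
W = -83051/2 (W = (-1*166102)/4 = (1/4)*(-166102) = -83051/2 ≈ -41526.)
F = -1/207681 (F = 1/(-207681) = -1/207681 ≈ -4.8151e-6)
G = 2/17248114731 (G = -1/(207681*(-83051/2)) = -1/207681*(-2/83051) = 2/17248114731 ≈ 1.1595e-10)
-7*(-22663) - G = -7*(-22663) - 1*2/17248114731 = 158641 - 2/17248114731 = 2736258169040569/17248114731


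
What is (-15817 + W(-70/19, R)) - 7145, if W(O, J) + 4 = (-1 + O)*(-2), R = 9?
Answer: -436176/19 ≈ -22957.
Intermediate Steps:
W(O, J) = -2 - 2*O (W(O, J) = -4 + (-1 + O)*(-2) = -4 + (2 - 2*O) = -2 - 2*O)
(-15817 + W(-70/19, R)) - 7145 = (-15817 + (-2 - (-140)/19)) - 7145 = (-15817 + (-2 - 2*(-70/19))) - 7145 = (-15817 + (-2 + 140/19)) - 7145 = (-15817 + 102/19) - 7145 = -300421/19 - 7145 = -436176/19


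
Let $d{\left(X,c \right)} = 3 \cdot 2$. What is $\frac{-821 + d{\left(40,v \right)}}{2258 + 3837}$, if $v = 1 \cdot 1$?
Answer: $- \frac{163}{1219} \approx -0.13372$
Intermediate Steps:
$v = 1$
$d{\left(X,c \right)} = 6$
$\frac{-821 + d{\left(40,v \right)}}{2258 + 3837} = \frac{-821 + 6}{2258 + 3837} = - \frac{815}{6095} = \left(-815\right) \frac{1}{6095} = - \frac{163}{1219}$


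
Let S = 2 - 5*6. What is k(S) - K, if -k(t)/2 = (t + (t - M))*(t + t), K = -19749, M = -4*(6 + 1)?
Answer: 16613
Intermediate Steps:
M = -28 (M = -4*7 = -28)
S = -28 (S = 2 - 30 = -28)
k(t) = -4*t*(28 + 2*t) (k(t) = -2*(t + (t - 1*(-28)))*(t + t) = -2*(t + (t + 28))*2*t = -2*(t + (28 + t))*2*t = -2*(28 + 2*t)*2*t = -4*t*(28 + 2*t))
k(S) - K = -8*(-28)*(14 - 28) - 1*(-19749) = -8*(-28)*(-14) + 19749 = -3136 + 19749 = 16613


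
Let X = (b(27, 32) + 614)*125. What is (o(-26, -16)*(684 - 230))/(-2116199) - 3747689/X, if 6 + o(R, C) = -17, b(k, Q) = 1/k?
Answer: -214111464541247/4385557902625 ≈ -48.822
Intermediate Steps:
o(R, C) = -23 (o(R, C) = -6 - 17 = -23)
X = 2072375/27 (X = (1/27 + 614)*125 = (16579/27)*125 = 2072375/27 ≈ 76755.)
(o(-26, -16)*(684 - 230))/(-2116199) - 3747689/X = -23*(684 - 230)/(-2116199) - 3747689/2072375/27 = -23*454*(-1/2116199) - 3747689*27/2072375 = -10442*(-1/2116199) - 101187603/2072375 = 10442/2116199 - 101187603/2072375 = -214111464541247/4385557902625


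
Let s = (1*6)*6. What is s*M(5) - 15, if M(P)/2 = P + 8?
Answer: 921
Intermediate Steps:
s = 36 (s = 6*6 = 36)
M(P) = 16 + 2*P (M(P) = 2*(P + 8) = 2*(8 + P) = 16 + 2*P)
s*M(5) - 15 = 36*(16 + 2*5) - 15 = 36*(16 + 10) - 15 = 36*26 - 15 = 936 - 15 = 921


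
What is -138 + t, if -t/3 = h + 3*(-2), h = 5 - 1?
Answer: -132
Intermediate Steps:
h = 4
t = 6 (t = -3*(4 + 3*(-2)) = -3*(4 - 6) = -3*(-2) = 6)
-138 + t = -138 + 6 = -132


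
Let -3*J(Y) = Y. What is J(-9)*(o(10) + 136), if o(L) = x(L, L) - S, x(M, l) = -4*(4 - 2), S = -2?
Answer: 390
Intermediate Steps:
J(Y) = -Y/3
x(M, l) = -8 (x(M, l) = -4*2 = -8)
o(L) = -6 (o(L) = -8 - 1*(-2) = -8 + 2 = -6)
J(-9)*(o(10) + 136) = (-⅓*(-9))*(-6 + 136) = 3*130 = 390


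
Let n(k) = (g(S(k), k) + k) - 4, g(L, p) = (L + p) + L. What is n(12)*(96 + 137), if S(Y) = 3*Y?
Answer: 21436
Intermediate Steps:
g(L, p) = p + 2*L
n(k) = -4 + 8*k (n(k) = ((k + 2*(3*k)) + k) - 4 = ((k + 6*k) + k) - 4 = (7*k + k) - 4 = 8*k - 4 = -4 + 8*k)
n(12)*(96 + 137) = (-4 + 8*12)*(96 + 137) = (-4 + 96)*233 = 92*233 = 21436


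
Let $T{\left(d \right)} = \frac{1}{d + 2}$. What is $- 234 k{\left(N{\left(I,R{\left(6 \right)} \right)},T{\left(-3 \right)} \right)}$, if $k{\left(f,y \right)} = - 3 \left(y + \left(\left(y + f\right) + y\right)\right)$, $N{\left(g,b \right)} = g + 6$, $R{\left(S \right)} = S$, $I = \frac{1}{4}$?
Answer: $\frac{4563}{2} \approx 2281.5$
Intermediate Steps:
$I = \frac{1}{4} \approx 0.25$
$T{\left(d \right)} = \frac{1}{2 + d}$
$N{\left(g,b \right)} = 6 + g$
$k{\left(f,y \right)} = - 9 y - 3 f$ ($k{\left(f,y \right)} = - 3 \left(y + \left(\left(f + y\right) + y\right)\right) = - 3 \left(y + \left(f + 2 y\right)\right) = - 3 \left(f + 3 y\right) = - 9 y - 3 f$)
$- 234 k{\left(N{\left(I,R{\left(6 \right)} \right)},T{\left(-3 \right)} \right)} = - 234 \left(- \frac{9}{2 - 3} - 3 \left(6 + \frac{1}{4}\right)\right) = - 234 \left(- \frac{9}{-1} - \frac{75}{4}\right) = - 234 \left(\left(-9\right) \left(-1\right) - \frac{75}{4}\right) = - 234 \left(9 - \frac{75}{4}\right) = \left(-234\right) \left(- \frac{39}{4}\right) = \frac{4563}{2}$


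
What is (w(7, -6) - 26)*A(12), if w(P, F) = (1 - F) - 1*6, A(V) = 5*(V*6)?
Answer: -9000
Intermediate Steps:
A(V) = 30*V (A(V) = 5*(6*V) = 30*V)
w(P, F) = -5 - F (w(P, F) = (1 - F) - 6 = -5 - F)
(w(7, -6) - 26)*A(12) = ((-5 - 1*(-6)) - 26)*(30*12) = ((-5 + 6) - 26)*360 = (1 - 26)*360 = -25*360 = -9000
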